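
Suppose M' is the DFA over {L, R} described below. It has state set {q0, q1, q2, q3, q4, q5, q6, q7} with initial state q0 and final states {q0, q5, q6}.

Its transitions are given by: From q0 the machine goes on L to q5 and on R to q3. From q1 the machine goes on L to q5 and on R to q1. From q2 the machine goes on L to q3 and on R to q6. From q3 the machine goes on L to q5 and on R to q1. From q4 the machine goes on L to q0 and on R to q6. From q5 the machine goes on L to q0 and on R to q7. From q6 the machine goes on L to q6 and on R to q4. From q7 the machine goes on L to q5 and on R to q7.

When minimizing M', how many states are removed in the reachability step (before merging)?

3

BFS from q0 reaches {q0, q1, q3, q5, q7}; the 3 state(s) q2, q4, q6 are never visited.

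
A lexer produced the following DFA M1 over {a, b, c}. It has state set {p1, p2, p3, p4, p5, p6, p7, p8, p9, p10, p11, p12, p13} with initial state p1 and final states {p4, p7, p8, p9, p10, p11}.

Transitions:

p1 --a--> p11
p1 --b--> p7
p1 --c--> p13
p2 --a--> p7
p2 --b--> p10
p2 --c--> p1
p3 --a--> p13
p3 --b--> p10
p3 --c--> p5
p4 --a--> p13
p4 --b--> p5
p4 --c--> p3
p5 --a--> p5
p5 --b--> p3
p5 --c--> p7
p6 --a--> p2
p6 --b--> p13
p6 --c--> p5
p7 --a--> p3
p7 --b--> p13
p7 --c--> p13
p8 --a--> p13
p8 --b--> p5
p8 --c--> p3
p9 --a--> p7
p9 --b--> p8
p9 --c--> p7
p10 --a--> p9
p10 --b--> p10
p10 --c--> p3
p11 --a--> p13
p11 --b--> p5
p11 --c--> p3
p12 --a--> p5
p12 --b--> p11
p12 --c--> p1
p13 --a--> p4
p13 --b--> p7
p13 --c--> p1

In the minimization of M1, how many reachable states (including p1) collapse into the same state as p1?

First remove the unreachable states {p2,p6,p12}; 10 states remain.
Initial partition by acceptance: {p4,p7,p8,p9,p10,p11} | {p1,p3,p5,p13}.
Split {p4,p7,p8,p9,p10,p11} by δ(·,a) → {p4,p7,p8,p11} and {p9,p10}.
On input a, block {p1,p3,p5,p13} splits into {p1,p13} and {p3,p5}.
Refine {p4,p7,p8,p11} on symbol a: members go to different blocks, giving {p4,p8,p11} and {p7}.
Refine {p9,p10} on symbol a: members go to different blocks, giving {p9} and {p10}.
Refine {p3,p5} on symbol a: members go to different blocks, giving {p3} and {p5}.
No further refinement is possible. Final partition (7 blocks): {p4,p8,p11} | {p1,p13} | {p9} | {p3} | {p7} | {p10} | {p5}.
The equivalence class containing p1 is {p1,p13}, of size 2.

2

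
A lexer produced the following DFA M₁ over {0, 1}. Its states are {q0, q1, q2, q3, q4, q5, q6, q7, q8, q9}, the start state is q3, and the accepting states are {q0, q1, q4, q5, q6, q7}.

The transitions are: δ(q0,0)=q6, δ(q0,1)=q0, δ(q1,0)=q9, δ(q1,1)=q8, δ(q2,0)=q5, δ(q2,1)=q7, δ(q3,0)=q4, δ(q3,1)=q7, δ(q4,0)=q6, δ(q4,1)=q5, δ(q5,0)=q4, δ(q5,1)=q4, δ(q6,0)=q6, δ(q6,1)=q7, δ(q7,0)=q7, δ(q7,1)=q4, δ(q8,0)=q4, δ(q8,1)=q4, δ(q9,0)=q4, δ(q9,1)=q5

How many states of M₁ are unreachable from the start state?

No path from q3 leads to q0, q1, q2, q8, q9; the other 5 states are all reachable.

5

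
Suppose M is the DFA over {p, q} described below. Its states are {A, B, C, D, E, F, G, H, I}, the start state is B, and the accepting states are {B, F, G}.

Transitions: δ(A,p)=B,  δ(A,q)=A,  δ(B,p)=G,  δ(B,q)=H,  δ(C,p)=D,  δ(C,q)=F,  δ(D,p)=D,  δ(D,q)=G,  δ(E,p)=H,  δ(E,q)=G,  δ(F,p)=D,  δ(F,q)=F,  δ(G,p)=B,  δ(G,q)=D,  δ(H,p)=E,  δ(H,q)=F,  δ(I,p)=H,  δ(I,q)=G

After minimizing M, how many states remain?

6

States {A,C,I} cannot be reached from the start state, so discard them.
Initial partition by acceptance: {B,F,G} | {D,E,H}.
Split {B,F,G} by δ(·,p) → {B,G} and {F}.
Split {D,E,H} by δ(·,q) → {D,E} and {H}.
Split {B,G} by δ(·,q) → {B} and {G}.
On input p, block {D,E} splits into {D} and {E}.
No further refinement is possible. Final partition (6 blocks): {B} | {D} | {F} | {H} | {G} | {E}.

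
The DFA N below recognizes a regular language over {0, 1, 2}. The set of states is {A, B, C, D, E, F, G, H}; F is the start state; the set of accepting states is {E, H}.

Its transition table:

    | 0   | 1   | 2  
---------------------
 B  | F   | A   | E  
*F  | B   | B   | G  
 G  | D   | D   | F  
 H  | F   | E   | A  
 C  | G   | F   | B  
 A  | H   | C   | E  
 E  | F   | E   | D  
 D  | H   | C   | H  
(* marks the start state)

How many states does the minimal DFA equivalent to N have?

All states are reachable from the start state.
Start with accepting vs non-accepting: {E,H} | {A,B,C,D,F,G}.
On input 0, block {A,B,C,D,F,G} splits into {B,C,F,G} and {A,D}.
On input 0, block {B,C,F,G} splits into {B,C,F} and {G}.
Split {B,C,F} by δ(·,0) → {B,F} and {C}.
Split {B,F} by δ(·,1) → {B} and {F}.
No further refinement is possible. Final partition (6 blocks): {E,H} | {B} | {A,D} | {G} | {C} | {F}.

6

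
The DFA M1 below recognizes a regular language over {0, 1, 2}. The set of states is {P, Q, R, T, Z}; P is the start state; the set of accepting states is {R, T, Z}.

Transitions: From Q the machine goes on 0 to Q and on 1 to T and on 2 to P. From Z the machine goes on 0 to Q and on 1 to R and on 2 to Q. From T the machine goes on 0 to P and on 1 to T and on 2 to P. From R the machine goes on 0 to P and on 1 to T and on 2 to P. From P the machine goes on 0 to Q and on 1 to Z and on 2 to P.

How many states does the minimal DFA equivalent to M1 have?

2

All states are reachable from the start state.
Initial partition by acceptance: {R,T,Z} | {P,Q}.
Stable partition: {R,T,Z} | {P,Q} — 2 equivalence classes.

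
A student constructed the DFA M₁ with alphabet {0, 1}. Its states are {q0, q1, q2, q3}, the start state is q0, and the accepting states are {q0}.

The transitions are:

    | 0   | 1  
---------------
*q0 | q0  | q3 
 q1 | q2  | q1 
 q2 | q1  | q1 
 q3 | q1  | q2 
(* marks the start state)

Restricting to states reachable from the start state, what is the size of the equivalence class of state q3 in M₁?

3

Initial partition by acceptance: {q0} | {q1,q2,q3}.
The partition is now stable with 2 blocks: {q0} | {q1,q2,q3}.
State q3 belongs to the block {q1,q2,q3}, which has 3 states.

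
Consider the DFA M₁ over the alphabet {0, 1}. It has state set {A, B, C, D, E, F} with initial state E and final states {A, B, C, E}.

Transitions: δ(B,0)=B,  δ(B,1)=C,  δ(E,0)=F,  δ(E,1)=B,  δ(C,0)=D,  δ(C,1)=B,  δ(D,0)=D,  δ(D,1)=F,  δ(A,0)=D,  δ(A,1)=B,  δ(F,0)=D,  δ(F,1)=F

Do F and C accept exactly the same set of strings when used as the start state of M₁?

Reachable states from the start: {B,C,D,E,F}. Unreachable: {A} — drop them.
Start with accepting vs non-accepting: {B,C,E} | {D,F}.
On input 0, block {B,C,E} splits into {C,E} and {B}.
Stable partition: {C,E} | {D,F} | {B} — 3 equivalence classes.
F and C end up in different blocks, so they are distinguishable. For instance, the string 'ε' is accepted from only C.

No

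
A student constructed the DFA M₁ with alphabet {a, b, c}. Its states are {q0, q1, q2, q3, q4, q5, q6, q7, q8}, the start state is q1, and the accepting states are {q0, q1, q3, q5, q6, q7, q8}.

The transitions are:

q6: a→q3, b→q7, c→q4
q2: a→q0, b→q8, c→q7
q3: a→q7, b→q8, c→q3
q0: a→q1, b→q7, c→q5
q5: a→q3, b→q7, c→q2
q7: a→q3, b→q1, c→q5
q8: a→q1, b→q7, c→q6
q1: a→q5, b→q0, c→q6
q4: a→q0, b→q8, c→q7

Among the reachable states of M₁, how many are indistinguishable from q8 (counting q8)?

Every state is reachable, so we keep all 9.
Initial partition by acceptance: {q0,q1,q3,q5,q6,q7,q8} | {q2,q4}.
Refine {q0,q1,q3,q5,q6,q7,q8} on symbol c: members go to different blocks, giving {q0,q1,q3,q7,q8} and {q5,q6}.
Split {q0,q1,q3,q7,q8} by δ(·,a) → {q0,q3,q7,q8} and {q1}.
On input a, block {q0,q3,q7,q8} splits into {q0,q8} and {q3,q7}.
Refine {q3,q7} on symbol b: members go to different blocks, giving {q3} and {q7}.
No further refinement is possible. Final partition (6 blocks): {q0,q8} | {q2,q4} | {q5,q6} | {q1} | {q3} | {q7}.
State q8 belongs to the block {q0,q8}, which has 2 states.

2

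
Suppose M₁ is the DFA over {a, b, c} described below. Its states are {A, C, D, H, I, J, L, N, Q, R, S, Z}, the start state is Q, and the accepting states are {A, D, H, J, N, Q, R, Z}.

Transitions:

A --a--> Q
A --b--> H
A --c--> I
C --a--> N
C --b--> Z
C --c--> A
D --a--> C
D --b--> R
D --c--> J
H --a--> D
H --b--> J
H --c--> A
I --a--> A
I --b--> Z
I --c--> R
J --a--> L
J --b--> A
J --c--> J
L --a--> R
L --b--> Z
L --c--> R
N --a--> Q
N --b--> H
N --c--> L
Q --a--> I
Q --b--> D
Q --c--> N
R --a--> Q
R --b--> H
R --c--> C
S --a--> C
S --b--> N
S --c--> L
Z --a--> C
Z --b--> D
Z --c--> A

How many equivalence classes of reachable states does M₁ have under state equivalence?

States {S} cannot be reached from the start state, so discard them.
Start with accepting vs non-accepting: {A,D,H,J,N,Q,R,Z} | {C,I,L}.
Refine {A,D,H,J,N,Q,R,Z} on symbol a: members go to different blocks, giving {A,H,N,R} and {D,J,Q,Z}.
Refine {A,H,N,R} on symbol b: members go to different blocks, giving {A,N,R} and {H}.
Refine {D,J,Q,Z} on symbol b: members go to different blocks, giving {Q,Z} and {D,J}.
Stable partition: {A,N,R} | {C,I,L} | {Q,Z} | {H} | {D,J} — 5 equivalence classes.

5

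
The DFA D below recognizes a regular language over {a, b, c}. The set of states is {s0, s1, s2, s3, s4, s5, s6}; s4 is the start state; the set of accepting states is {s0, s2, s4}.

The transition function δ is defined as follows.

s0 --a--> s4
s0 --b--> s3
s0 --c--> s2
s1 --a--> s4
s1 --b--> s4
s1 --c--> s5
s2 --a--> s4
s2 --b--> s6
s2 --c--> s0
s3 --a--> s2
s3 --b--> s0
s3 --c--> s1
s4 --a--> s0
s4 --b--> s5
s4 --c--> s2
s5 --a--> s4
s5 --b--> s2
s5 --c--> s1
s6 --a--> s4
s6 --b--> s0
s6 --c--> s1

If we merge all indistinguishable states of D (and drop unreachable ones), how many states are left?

All states are reachable from the start state.
P0 = {s0,s2,s4} | {s1,s3,s5,s6}.
Stable partition: {s0,s2,s4} | {s1,s3,s5,s6} — 2 equivalence classes.

2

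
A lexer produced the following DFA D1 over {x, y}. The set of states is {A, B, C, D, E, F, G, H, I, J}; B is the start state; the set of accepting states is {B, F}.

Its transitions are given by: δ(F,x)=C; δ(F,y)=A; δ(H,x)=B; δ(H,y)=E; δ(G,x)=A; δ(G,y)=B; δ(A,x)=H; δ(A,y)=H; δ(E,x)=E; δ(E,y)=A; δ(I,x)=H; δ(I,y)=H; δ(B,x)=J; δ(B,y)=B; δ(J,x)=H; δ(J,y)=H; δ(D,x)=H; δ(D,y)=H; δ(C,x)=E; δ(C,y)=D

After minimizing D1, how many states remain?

4

First remove the unreachable states {C,D,F,G,I}; 5 states remain.
Start with accepting vs non-accepting: {B} | {A,E,H,J}.
On input x, block {A,E,H,J} splits into {A,E,J} and {H}.
Split {A,E,J} by δ(·,x) → {A,J} and {E}.
No further refinement is possible. Final partition (4 blocks): {B} | {A,J} | {H} | {E}.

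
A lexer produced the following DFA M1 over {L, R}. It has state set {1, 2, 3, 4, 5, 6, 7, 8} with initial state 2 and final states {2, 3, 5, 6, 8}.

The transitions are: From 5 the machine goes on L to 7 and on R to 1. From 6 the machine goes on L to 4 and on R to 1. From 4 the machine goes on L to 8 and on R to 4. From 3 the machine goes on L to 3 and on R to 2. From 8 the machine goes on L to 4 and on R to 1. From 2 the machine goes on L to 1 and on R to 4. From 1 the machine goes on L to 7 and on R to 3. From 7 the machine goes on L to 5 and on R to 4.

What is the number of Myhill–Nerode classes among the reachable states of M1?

First remove the unreachable states {6}; 7 states remain.
Initial partition by acceptance: {2,3,5,8} | {1,4,7}.
On input L, block {2,3,5,8} splits into {2,5,8} and {3}.
On input L, block {1,4,7} splits into {4,7} and {1}.
On input L, block {2,5,8} splits into {5,8} and {2}.
No further refinement is possible. Final partition (5 blocks): {5,8} | {4,7} | {3} | {1} | {2}.

5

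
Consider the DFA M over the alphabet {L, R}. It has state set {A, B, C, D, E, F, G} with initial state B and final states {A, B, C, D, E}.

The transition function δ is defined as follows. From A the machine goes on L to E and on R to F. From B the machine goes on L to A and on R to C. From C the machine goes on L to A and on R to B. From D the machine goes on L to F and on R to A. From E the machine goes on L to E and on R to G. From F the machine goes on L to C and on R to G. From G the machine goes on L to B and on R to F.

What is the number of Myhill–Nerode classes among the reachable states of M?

States {D} cannot be reached from the start state, so discard them.
P0 = {A,B,C,E} | {F,G}.
On input R, block {A,B,C,E} splits into {A,E} and {B,C}.
The partition is now stable with 3 blocks: {A,E} | {F,G} | {B,C}.

3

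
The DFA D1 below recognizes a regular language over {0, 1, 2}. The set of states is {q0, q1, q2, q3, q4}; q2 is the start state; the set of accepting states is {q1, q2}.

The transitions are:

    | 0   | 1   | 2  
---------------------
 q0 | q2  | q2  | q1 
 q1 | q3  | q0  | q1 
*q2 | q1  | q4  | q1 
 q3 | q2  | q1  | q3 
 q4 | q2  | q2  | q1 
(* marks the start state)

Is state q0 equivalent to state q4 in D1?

Yes

Start with accepting vs non-accepting: {q1,q2} | {q0,q3,q4}.
Split {q1,q2} by δ(·,0) → {q1} and {q2}.
Refine {q0,q3,q4} on symbol 1: members go to different blocks, giving {q0,q4} and {q3}.
Stable partition: {q1} | {q0,q4} | {q2} | {q3} — 4 equivalence classes.
q0 and q4 lie in the same block of the stable partition, so they are equivalent — no string distinguishes them.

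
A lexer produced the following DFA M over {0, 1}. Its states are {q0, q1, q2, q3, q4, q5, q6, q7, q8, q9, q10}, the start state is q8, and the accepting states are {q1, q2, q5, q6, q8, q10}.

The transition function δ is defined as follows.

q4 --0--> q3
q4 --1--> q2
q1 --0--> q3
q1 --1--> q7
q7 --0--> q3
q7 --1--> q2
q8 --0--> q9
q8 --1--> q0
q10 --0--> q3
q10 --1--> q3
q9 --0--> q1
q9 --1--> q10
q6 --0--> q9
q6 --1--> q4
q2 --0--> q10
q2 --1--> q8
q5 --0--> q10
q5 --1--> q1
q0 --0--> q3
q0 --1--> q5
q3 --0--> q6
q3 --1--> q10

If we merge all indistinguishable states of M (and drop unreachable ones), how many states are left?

All states are reachable from the start state.
Initial partition by acceptance: {q1,q2,q5,q6,q8,q10} | {q0,q3,q4,q7,q9}.
On input 0, block {q1,q2,q5,q6,q8,q10} splits into {q1,q6,q8,q10} and {q2,q5}.
Split {q0,q3,q4,q7,q9} by δ(·,0) → {q0,q4,q7} and {q3,q9}.
On input 1, block {q1,q6,q8,q10} splits into {q1,q6,q8} and {q10}.
No further refinement is possible. Final partition (5 blocks): {q1,q6,q8} | {q0,q4,q7} | {q2,q5} | {q3,q9} | {q10}.

5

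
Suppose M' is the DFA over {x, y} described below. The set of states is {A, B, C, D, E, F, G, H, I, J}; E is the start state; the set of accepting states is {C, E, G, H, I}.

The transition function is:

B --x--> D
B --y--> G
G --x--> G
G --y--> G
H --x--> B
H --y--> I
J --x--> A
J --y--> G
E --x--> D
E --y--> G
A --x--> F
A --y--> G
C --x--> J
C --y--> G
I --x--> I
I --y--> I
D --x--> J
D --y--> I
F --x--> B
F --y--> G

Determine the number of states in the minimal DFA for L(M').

Reachable states from the start: {A,B,D,E,F,G,I,J}. Unreachable: {C,H} — drop them.
Initial partition by acceptance: {E,G,I} | {A,B,D,F,J}.
Refine {E,G,I} on symbol x: members go to different blocks, giving {G,I} and {E}.
No further refinement is possible. Final partition (3 blocks): {G,I} | {A,B,D,F,J} | {E}.

3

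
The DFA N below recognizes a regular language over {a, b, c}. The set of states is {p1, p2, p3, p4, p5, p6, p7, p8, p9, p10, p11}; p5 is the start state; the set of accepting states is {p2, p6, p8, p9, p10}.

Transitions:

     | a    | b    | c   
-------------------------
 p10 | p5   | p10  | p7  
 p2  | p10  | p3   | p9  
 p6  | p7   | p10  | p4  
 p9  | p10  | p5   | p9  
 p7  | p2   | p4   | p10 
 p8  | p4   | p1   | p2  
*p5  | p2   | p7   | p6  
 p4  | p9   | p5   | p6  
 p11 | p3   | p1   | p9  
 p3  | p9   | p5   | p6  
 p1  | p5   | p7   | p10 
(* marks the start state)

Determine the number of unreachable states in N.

3

BFS from p5 reaches {p2, p3, p4, p5, p6, p7, p9, p10}; the 3 state(s) p1, p8, p11 are never visited.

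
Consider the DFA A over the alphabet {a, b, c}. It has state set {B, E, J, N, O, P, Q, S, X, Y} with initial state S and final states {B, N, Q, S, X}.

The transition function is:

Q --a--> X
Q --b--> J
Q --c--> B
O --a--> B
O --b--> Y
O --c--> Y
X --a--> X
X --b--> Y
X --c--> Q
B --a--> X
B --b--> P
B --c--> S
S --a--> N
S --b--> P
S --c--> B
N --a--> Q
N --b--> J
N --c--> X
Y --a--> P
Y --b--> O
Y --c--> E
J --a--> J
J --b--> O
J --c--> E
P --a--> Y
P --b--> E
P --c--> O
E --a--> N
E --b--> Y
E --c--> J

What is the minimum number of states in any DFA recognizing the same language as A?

All states are reachable from the start state.
P0 = {B,N,Q,S,X} | {E,J,O,P,Y}.
On input a, block {E,J,O,P,Y} splits into {J,P,Y} and {E,O}.
The partition is now stable with 3 blocks: {B,N,Q,S,X} | {J,P,Y} | {E,O}.

3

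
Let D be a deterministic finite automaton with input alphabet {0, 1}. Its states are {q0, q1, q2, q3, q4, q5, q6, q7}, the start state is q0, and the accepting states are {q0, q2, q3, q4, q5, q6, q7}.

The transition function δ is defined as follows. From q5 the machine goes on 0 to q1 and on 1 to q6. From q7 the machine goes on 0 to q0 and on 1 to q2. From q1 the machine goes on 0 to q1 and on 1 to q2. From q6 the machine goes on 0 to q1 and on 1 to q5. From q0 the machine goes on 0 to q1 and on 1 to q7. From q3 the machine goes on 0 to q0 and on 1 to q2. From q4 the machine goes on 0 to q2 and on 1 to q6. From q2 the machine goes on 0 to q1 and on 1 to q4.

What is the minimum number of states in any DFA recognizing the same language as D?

6

Reachable states from the start: {q0,q1,q2,q4,q5,q6,q7}. Unreachable: {q3} — drop them.
Initial partition by acceptance: {q0,q2,q4,q5,q6,q7} | {q1}.
Refine {q0,q2,q4,q5,q6,q7} on symbol 0: members go to different blocks, giving {q0,q2,q5,q6} and {q4,q7}.
On input 1, block {q0,q2,q5,q6} splits into {q0,q2} and {q5,q6}.
On input 1, block {q4,q7} splits into {q4} and {q7}.
Split {q0,q2} by δ(·,1) → {q0} and {q2}.
Stable partition: {q0} | {q1} | {q4} | {q5,q6} | {q7} | {q2} — 6 equivalence classes.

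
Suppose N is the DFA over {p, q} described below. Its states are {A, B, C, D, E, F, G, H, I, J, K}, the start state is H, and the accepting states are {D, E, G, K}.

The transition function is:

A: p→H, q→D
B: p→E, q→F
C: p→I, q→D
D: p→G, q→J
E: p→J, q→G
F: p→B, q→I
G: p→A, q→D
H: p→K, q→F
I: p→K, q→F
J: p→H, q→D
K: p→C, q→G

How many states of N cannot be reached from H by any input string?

0

Every one of the 11 states is reachable from H.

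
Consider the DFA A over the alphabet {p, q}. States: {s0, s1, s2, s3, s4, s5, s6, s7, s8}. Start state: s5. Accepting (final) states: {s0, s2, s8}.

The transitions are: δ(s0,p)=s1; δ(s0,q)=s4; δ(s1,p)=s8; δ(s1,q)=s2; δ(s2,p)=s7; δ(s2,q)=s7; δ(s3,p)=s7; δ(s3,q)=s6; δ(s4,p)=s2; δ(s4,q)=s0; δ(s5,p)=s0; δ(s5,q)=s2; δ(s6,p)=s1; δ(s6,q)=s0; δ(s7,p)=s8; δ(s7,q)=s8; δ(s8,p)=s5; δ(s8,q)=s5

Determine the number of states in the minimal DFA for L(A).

2

States {s3,s6} cannot be reached from the start state, so discard them.
Start with accepting vs non-accepting: {s0,s2,s8} | {s1,s4,s5,s7}.
Stable partition: {s0,s2,s8} | {s1,s4,s5,s7} — 2 equivalence classes.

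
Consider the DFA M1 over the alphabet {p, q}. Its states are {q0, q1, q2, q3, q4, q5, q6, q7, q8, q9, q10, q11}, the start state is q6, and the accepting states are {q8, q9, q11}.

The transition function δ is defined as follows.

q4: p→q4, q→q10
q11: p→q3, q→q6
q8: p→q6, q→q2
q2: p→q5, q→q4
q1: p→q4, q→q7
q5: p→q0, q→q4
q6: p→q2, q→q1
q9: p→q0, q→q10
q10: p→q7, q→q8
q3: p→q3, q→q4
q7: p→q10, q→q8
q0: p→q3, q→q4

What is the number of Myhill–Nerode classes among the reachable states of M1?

4

Reachable states from the start: {q0,q1,q2,q3,q4,q5,q6,q7,q8,q10}. Unreachable: {q9,q11} — drop them.
Start with accepting vs non-accepting: {q8} | {q0,q1,q2,q3,q4,q5,q6,q7,q10}.
Split {q0,q1,q2,q3,q4,q5,q6,q7,q10} by δ(·,q) → {q0,q1,q2,q3,q4,q5,q6} and {q7,q10}.
On input q, block {q0,q1,q2,q3,q4,q5,q6} splits into {q0,q2,q3,q5,q6} and {q1,q4}.
Stable partition: {q8} | {q0,q2,q3,q5,q6} | {q7,q10} | {q1,q4} — 4 equivalence classes.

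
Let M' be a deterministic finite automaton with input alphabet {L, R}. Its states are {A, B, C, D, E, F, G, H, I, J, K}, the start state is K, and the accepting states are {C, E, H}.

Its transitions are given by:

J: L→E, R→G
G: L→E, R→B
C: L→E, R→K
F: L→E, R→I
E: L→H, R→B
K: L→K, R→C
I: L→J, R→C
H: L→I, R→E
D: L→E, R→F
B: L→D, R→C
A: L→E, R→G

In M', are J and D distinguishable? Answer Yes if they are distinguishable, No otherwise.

No

States {A} cannot be reached from the start state, so discard them.
Start with accepting vs non-accepting: {C,E,H} | {B,D,F,G,I,J,K}.
Refine {C,E,H} on symbol L: members go to different blocks, giving {C,E} and {H}.
Refine {C,E} on symbol L: members go to different blocks, giving {C} and {E}.
Refine {B,D,F,G,I,J,K} on symbol L: members go to different blocks, giving {D,F,G,J} and {B,I,K}.
Split {D,F,G,J} by δ(·,R) → {D,J} and {F,G}.
Refine {B,I,K} on symbol L: members go to different blocks, giving {B,I} and {K}.
No further refinement is possible. Final partition (7 blocks): {C} | {D,J} | {H} | {E} | {B,I} | {F,G} | {K}.
J and D lie in the same block of the stable partition, so they are equivalent — no string distinguishes them.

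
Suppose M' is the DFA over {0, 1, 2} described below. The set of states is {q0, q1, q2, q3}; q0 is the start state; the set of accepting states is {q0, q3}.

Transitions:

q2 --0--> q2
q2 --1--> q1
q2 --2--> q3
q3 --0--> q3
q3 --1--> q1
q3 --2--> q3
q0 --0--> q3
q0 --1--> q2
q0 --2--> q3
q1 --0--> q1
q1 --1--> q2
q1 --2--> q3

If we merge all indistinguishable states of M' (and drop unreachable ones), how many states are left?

Every state is reachable, so we keep all 4.
Initial partition by acceptance: {q0,q3} | {q1,q2}.
The partition is now stable with 2 blocks: {q0,q3} | {q1,q2}.

2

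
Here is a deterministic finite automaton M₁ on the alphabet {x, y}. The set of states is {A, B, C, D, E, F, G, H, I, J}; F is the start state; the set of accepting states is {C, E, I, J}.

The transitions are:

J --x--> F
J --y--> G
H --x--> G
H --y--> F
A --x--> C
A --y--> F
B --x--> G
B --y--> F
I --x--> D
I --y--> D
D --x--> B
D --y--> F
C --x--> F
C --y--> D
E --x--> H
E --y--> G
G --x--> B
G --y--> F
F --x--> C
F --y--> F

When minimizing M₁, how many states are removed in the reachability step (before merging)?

Starting at F and following transitions, the reachable set is {B, C, D, F, G}. That leaves A, E, H, I, J unreachable — 5 in total.

5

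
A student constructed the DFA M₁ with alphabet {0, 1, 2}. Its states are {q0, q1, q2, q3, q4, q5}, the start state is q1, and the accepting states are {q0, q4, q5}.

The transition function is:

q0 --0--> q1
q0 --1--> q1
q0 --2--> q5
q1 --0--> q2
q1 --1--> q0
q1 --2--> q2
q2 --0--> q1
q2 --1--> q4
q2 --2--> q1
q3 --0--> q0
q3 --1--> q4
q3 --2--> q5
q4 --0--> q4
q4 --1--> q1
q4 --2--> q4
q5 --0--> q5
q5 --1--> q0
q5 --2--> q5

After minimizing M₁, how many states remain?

5

First remove the unreachable states {q3}; 5 states remain.
P0 = {q0,q4,q5} | {q1,q2}.
On input 0, block {q0,q4,q5} splits into {q4,q5} and {q0}.
On input 1, block {q4,q5} splits into {q4} and {q5}.
Refine {q1,q2} on symbol 1: members go to different blocks, giving {q1} and {q2}.
Stable partition: {q4} | {q1} | {q0} | {q5} | {q2} — 5 equivalence classes.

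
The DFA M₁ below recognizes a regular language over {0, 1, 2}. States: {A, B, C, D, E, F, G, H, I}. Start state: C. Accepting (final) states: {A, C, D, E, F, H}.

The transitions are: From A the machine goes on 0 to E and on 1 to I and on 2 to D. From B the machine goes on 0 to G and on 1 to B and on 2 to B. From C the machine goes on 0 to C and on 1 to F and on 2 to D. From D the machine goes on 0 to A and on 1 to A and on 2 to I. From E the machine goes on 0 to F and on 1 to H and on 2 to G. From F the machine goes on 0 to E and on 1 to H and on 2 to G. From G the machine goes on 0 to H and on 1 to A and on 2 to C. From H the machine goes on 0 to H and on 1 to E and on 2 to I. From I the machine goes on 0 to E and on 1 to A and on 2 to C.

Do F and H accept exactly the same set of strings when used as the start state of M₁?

Yes

First remove the unreachable states {B}; 8 states remain.
P0 = {A,C,D,E,F,H} | {G,I}.
Split {A,C,D,E,F,H} by δ(·,1) → {C,D,E,F,H} and {A}.
On input 0, block {C,D,E,F,H} splits into {C,E,F,H} and {D}.
Refine {C,E,F,H} on symbol 2: members go to different blocks, giving {E,F,H} and {C}.
The partition is now stable with 5 blocks: {E,F,H} | {G,I} | {A} | {D} | {C}.
F and H lie in the same block of the stable partition, so they are equivalent — no string distinguishes them.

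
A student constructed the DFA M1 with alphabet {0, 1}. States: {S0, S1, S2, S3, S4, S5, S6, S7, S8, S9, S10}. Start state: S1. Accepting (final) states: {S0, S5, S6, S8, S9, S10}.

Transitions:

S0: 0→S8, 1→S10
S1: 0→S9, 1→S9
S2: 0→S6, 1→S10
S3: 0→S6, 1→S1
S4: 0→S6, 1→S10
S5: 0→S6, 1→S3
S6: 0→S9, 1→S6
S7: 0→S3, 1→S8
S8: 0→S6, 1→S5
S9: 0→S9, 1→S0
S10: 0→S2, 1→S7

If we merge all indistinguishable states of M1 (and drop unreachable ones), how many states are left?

10

Reachable states from the start: {S0,S1,S2,S3,S5,S6,S7,S8,S9,S10}. Unreachable: {S4} — drop them.
Initial partition by acceptance: {S0,S5,S6,S8,S9,S10} | {S1,S2,S3,S7}.
Refine {S0,S5,S6,S8,S9,S10} on symbol 0: members go to different blocks, giving {S0,S5,S6,S8,S9} and {S10}.
On input 1, block {S0,S5,S6,S8,S9} splits into {S6,S8,S9} and {S0} and {S5}.
On input 1, block {S6,S8,S9} splits into {S6} and {S8} and {S9}.
Split {S1,S2,S3,S7} by δ(·,0) → {S2,S3} and {S1} and {S7}.
Refine {S2,S3} on symbol 1: members go to different blocks, giving {S2} and {S3}.
The partition is now stable with 10 blocks: {S6} | {S2} | {S10} | {S0} | {S5} | {S8} | {S9} | {S1} | {S7} | {S3}.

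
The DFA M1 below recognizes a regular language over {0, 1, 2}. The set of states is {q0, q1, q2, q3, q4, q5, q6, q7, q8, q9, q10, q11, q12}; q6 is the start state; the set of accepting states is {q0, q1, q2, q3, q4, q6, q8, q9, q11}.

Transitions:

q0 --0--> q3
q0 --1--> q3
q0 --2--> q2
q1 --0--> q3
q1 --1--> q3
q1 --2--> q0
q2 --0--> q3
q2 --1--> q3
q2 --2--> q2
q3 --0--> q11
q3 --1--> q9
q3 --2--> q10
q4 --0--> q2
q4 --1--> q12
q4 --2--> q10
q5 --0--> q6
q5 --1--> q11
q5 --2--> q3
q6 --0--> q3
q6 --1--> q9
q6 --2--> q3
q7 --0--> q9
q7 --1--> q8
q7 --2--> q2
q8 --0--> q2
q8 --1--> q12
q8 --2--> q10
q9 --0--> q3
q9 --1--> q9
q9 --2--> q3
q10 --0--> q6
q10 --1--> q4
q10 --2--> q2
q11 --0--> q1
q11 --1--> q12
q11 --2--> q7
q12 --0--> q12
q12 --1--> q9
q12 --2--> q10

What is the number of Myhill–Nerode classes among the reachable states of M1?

6

First remove the unreachable states {q5}; 12 states remain.
Start with accepting vs non-accepting: {q0,q1,q2,q3,q4,q6,q8,q9,q11} | {q7,q10,q12}.
Split {q0,q1,q2,q3,q4,q6,q8,q9,q11} by δ(·,1) → {q0,q1,q2,q3,q6,q9} and {q4,q8,q11}.
Refine {q0,q1,q2,q3,q6,q9} on symbol 0: members go to different blocks, giving {q0,q1,q2,q6,q9} and {q3}.
Refine {q0,q1,q2,q6,q9} on symbol 1: members go to different blocks, giving {q0,q1,q2} and {q6,q9}.
On input 0, block {q7,q10,q12} splits into {q7,q10} and {q12}.
No further refinement is possible. Final partition (6 blocks): {q0,q1,q2} | {q7,q10} | {q4,q8,q11} | {q3} | {q6,q9} | {q12}.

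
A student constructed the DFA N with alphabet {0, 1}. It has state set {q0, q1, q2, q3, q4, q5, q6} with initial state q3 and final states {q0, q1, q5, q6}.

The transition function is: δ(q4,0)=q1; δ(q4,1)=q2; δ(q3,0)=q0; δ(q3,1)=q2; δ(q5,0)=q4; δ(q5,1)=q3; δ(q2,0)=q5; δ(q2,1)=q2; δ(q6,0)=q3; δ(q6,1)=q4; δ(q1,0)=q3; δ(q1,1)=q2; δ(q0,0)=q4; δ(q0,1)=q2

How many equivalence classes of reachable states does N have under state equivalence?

2

Reachable states from the start: {q0,q1,q2,q3,q4,q5}. Unreachable: {q6} — drop them.
P0 = {q0,q1,q5} | {q2,q3,q4}.
Stable partition: {q0,q1,q5} | {q2,q3,q4} — 2 equivalence classes.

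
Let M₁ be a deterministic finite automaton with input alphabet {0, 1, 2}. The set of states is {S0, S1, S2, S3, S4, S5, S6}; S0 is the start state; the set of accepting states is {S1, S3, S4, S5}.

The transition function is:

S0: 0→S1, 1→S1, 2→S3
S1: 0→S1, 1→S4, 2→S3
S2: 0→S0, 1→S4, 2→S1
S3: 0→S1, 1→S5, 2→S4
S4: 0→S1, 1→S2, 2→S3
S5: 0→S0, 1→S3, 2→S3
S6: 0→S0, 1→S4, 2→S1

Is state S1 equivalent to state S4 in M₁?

Reachable states from the start: {S0,S1,S2,S3,S4,S5}. Unreachable: {S6} — drop them.
Start with accepting vs non-accepting: {S1,S3,S4,S5} | {S0,S2}.
On input 0, block {S1,S3,S4,S5} splits into {S1,S3,S4} and {S5}.
On input 1, block {S1,S3,S4} splits into {S1} and {S3} and {S4}.
On input 0, block {S0,S2} splits into {S0} and {S2}.
The partition is now stable with 6 blocks: {S1} | {S0} | {S5} | {S3} | {S4} | {S2}.
S1 and S4 end up in different blocks, so they are distinguishable. For instance, the string '1' is accepted from only S1.

No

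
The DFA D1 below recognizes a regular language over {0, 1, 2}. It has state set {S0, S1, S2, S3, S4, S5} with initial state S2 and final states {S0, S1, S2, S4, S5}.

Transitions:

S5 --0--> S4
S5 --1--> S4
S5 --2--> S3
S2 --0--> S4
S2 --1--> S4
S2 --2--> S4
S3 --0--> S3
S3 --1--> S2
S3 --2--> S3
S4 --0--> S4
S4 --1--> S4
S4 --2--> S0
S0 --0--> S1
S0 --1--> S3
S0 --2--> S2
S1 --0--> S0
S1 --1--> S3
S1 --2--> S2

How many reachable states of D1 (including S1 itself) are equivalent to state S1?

First remove the unreachable states {S5}; 5 states remain.
Start with accepting vs non-accepting: {S0,S1,S2,S4} | {S3}.
Split {S0,S1,S2,S4} by δ(·,1) → {S0,S1} and {S2,S4}.
On input 2, block {S2,S4} splits into {S2} and {S4}.
The partition is now stable with 4 blocks: {S0,S1} | {S3} | {S2} | {S4}.
State S1 belongs to the block {S0,S1}, which has 2 states.

2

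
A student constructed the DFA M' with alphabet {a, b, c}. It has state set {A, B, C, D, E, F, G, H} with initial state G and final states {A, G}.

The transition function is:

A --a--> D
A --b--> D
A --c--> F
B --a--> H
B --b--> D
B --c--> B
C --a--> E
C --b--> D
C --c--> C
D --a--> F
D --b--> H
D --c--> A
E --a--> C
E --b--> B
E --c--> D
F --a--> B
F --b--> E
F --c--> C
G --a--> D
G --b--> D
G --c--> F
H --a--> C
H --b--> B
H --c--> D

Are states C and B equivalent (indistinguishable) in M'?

Yes

Every state is reachable, so we keep all 8.
Initial partition by acceptance: {A,G} | {B,C,D,E,F,H}.
Split {B,C,D,E,F,H} by δ(·,c) → {B,C,E,F,H} and {D}.
Split {B,C,E,F,H} by δ(·,b) → {E,F,H} and {B,C}.
Split {E,F,H} by δ(·,b) → {E,H} and {F}.
No further refinement is possible. Final partition (5 blocks): {A,G} | {E,H} | {D} | {B,C} | {F}.
C and B lie in the same block of the stable partition, so they are equivalent — no string distinguishes them.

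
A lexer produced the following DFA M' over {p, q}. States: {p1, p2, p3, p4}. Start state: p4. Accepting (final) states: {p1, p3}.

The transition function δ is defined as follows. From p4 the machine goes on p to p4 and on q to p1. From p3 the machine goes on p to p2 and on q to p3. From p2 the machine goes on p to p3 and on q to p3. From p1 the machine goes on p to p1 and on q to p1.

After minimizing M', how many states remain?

2

First remove the unreachable states {p2,p3}; 2 states remain.
Start with accepting vs non-accepting: {p1} | {p4}.
No further refinement is possible. Final partition (2 blocks): {p1} | {p4}.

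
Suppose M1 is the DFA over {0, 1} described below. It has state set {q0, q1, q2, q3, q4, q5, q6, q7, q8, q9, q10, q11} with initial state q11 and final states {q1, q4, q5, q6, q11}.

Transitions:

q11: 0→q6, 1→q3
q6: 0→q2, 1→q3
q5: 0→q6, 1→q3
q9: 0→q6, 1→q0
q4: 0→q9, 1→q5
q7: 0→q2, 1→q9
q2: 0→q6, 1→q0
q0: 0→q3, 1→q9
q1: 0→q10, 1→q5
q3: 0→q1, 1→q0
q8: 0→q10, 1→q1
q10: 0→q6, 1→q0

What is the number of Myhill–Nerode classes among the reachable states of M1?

6

First remove the unreachable states {q4,q7,q8}; 9 states remain.
Initial partition by acceptance: {q1,q5,q6,q11} | {q0,q2,q3,q9,q10}.
On input 0, block {q1,q5,q6,q11} splits into {q1,q6} and {q5,q11}.
Split {q1,q6} by δ(·,1) → {q1} and {q6}.
Refine {q0,q2,q3,q9,q10} on symbol 0: members go to different blocks, giving {q2,q9,q10} and {q0} and {q3}.
No further refinement is possible. Final partition (6 blocks): {q1} | {q2,q9,q10} | {q5,q11} | {q6} | {q0} | {q3}.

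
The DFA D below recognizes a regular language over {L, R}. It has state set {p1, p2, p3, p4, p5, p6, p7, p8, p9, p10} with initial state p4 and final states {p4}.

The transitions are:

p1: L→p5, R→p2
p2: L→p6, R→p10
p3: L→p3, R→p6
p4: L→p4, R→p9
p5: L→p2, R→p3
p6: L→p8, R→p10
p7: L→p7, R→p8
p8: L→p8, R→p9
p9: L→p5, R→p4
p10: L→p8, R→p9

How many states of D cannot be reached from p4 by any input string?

2

No path from p4 leads to p1, p7; the other 8 states are all reachable.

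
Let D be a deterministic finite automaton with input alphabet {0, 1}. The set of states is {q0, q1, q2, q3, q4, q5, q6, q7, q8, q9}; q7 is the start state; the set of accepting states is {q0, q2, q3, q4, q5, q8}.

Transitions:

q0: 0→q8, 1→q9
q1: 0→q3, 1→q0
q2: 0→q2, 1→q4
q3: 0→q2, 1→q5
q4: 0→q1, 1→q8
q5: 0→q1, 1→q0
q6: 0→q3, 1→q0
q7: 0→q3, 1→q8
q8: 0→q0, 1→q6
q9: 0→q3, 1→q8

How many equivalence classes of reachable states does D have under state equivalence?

Every state is reachable, so we keep all 10.
P0 = {q0,q2,q3,q4,q5,q8} | {q1,q6,q7,q9}.
Refine {q0,q2,q3,q4,q5,q8} on symbol 0: members go to different blocks, giving {q0,q2,q3,q8} and {q4,q5}.
On input 1, block {q0,q2,q3,q8} splits into {q0,q8} and {q2,q3}.
No further refinement is possible. Final partition (4 blocks): {q0,q8} | {q1,q6,q7,q9} | {q4,q5} | {q2,q3}.

4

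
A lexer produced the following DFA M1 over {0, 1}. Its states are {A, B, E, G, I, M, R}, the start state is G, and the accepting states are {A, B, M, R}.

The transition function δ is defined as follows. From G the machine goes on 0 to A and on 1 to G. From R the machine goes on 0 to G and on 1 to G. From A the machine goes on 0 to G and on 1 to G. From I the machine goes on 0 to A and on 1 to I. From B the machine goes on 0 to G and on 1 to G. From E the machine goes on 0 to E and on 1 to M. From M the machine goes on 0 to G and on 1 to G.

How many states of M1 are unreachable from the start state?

5

BFS from G reaches {A, G}; the 5 state(s) B, E, I, M, R are never visited.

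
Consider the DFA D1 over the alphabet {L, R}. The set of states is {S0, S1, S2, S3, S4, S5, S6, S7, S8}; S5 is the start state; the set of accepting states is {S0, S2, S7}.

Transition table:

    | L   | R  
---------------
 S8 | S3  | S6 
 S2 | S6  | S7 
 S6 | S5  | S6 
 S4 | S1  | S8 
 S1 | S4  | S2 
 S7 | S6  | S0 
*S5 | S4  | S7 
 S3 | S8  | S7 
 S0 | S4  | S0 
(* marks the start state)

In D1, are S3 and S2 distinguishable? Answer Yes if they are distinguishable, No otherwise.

Yes

Start with accepting vs non-accepting: {S0,S2,S7} | {S1,S3,S4,S5,S6,S8}.
Refine {S1,S3,S4,S5,S6,S8} on symbol R: members go to different blocks, giving {S1,S3,S5} and {S4,S6,S8}.
The partition is now stable with 3 blocks: {S0,S2,S7} | {S1,S3,S5} | {S4,S6,S8}.
S3 and S2 end up in different blocks, so they are distinguishable. For instance, the string 'ε' is accepted from only S2.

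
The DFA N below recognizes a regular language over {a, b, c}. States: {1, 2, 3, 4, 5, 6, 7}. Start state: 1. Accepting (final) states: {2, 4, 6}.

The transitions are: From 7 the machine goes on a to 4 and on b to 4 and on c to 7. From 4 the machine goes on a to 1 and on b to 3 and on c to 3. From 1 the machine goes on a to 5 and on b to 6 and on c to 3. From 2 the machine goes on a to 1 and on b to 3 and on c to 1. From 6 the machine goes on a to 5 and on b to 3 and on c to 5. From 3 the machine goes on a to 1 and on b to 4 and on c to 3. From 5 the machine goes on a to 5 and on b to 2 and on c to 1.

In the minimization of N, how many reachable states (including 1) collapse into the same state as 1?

3

States {7} cannot be reached from the start state, so discard them.
P0 = {2,4,6} | {1,3,5}.
Stable partition: {2,4,6} | {1,3,5} — 2 equivalence classes.
State 1 belongs to the block {1,3,5}, which has 3 states.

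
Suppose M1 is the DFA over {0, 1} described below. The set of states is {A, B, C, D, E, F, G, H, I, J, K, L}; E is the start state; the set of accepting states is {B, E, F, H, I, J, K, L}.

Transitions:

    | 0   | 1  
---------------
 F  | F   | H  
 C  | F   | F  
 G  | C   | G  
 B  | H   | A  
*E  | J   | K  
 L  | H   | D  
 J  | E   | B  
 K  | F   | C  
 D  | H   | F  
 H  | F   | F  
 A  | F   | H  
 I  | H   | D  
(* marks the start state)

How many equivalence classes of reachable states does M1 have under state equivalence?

4

States {D,G,I,L} cannot be reached from the start state, so discard them.
P0 = {B,E,F,H,J,K} | {A,C}.
On input 1, block {B,E,F,H,J,K} splits into {E,F,H,J} and {B,K}.
On input 1, block {E,F,H,J} splits into {E,J} and {F,H}.
The partition is now stable with 4 blocks: {E,J} | {A,C} | {B,K} | {F,H}.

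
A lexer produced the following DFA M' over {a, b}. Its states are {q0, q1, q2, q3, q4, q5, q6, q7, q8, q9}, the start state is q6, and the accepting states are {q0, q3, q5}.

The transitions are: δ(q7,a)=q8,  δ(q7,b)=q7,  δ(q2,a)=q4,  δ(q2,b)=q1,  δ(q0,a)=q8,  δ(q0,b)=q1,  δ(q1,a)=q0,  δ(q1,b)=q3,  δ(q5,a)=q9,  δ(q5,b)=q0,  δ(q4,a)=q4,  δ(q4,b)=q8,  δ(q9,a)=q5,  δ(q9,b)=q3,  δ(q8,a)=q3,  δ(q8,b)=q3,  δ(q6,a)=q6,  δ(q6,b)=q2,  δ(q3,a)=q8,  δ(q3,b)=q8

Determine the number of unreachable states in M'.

3

Starting at q6 and following transitions, the reachable set is {q0, q1, q2, q3, q4, q6, q8}. That leaves q5, q7, q9 unreachable — 3 in total.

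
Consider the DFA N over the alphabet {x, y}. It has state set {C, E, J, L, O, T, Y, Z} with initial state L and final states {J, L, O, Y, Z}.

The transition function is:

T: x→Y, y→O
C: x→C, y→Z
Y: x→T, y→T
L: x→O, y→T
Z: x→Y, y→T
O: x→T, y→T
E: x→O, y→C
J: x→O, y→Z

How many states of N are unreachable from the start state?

No path from L leads to C, E, J, Z; the other 4 states are all reachable.

4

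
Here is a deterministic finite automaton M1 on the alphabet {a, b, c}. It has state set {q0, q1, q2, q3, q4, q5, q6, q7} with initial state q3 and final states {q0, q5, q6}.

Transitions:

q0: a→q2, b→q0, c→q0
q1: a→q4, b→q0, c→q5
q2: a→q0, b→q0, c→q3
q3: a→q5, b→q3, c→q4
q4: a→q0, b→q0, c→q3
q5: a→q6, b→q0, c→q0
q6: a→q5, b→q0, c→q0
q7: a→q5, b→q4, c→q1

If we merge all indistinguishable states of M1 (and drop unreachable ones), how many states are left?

Reachable states from the start: {q0,q2,q3,q4,q5,q6}. Unreachable: {q1,q7} — drop them.
P0 = {q0,q5,q6} | {q2,q3,q4}.
Split {q0,q5,q6} by δ(·,a) → {q5,q6} and {q0}.
Refine {q2,q3,q4} on symbol a: members go to different blocks, giving {q2,q4} and {q3}.
Stable partition: {q5,q6} | {q2,q4} | {q0} | {q3} — 4 equivalence classes.

4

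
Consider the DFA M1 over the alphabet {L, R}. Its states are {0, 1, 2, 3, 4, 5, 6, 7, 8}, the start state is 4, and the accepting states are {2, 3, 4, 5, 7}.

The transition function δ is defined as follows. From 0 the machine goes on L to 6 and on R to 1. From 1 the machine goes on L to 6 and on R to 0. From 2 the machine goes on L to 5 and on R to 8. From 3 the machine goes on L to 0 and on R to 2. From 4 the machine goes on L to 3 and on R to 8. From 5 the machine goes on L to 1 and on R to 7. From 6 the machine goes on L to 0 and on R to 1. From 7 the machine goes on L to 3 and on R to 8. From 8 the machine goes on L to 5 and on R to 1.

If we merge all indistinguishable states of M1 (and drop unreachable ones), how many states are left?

P0 = {2,3,4,5,7} | {0,1,6,8}.
On input L, block {2,3,4,5,7} splits into {2,4,7} and {3,5}.
Split {0,1,6,8} by δ(·,L) → {0,1,6} and {8}.
Stable partition: {2,4,7} | {0,1,6} | {3,5} | {8} — 4 equivalence classes.

4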